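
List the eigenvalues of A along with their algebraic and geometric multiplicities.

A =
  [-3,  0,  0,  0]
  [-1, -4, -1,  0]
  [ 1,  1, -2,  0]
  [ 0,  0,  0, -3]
λ = -3: alg = 4, geom = 3

Step 1 — factor the characteristic polynomial to read off the algebraic multiplicities:
  χ_A(x) = (x + 3)^4

Step 2 — compute geometric multiplicities via the rank-nullity identity g(λ) = n − rank(A − λI):
  rank(A − (-3)·I) = 1, so dim ker(A − (-3)·I) = n − 1 = 3

Summary:
  λ = -3: algebraic multiplicity = 4, geometric multiplicity = 3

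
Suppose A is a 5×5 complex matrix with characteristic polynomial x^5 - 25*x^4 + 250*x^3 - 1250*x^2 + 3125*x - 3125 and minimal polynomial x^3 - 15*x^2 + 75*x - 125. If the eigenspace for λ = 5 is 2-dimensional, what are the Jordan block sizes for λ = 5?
Block sizes for λ = 5: [3, 2]

Step 1 — from the characteristic polynomial, algebraic multiplicity of λ = 5 is 5. From dim ker(A − (5)·I) = 2, there are exactly 2 Jordan blocks for λ = 5.
Step 2 — from the minimal polynomial, the factor (x − 5)^3 tells us the largest block for λ = 5 has size 3.
Step 3 — with total size 5, 2 blocks, and largest block 3, the block sizes (in nonincreasing order) are [3, 2].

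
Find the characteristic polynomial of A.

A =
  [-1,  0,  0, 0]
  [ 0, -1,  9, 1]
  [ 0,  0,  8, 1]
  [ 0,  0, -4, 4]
x^4 - 10*x^3 + 13*x^2 + 60*x + 36

Expanding det(x·I − A) (e.g. by cofactor expansion or by noting that A is similar to its Jordan form J, which has the same characteristic polynomial as A) gives
  χ_A(x) = x^4 - 10*x^3 + 13*x^2 + 60*x + 36
which factors as (x - 6)^2*(x + 1)^2. The eigenvalues (with algebraic multiplicities) are λ = -1 with multiplicity 2, λ = 6 with multiplicity 2.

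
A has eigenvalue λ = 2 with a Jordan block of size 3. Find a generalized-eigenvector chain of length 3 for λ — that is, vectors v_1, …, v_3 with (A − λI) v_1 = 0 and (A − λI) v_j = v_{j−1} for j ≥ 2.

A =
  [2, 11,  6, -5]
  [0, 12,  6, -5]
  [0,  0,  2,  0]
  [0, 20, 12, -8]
A Jordan chain for λ = 2 of length 3:
v_1 = (10, 0, 0, 0)ᵀ
v_2 = (11, 10, 0, 20)ᵀ
v_3 = (0, 1, 0, 0)ᵀ

Let N = A − (2)·I. We want v_3 with N^3 v_3 = 0 but N^2 v_3 ≠ 0; then v_{j-1} := N · v_j for j = 3, …, 2.

Pick v_3 = (0, 1, 0, 0)ᵀ.
Then v_2 = N · v_3 = (11, 10, 0, 20)ᵀ.
Then v_1 = N · v_2 = (10, 0, 0, 0)ᵀ.

Sanity check: (A − (2)·I) v_1 = (0, 0, 0, 0)ᵀ = 0. ✓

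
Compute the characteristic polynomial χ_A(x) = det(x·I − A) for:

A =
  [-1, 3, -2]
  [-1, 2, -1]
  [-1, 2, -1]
x^3

Expanding det(x·I − A) (e.g. by cofactor expansion or by noting that A is similar to its Jordan form J, which has the same characteristic polynomial as A) gives
  χ_A(x) = x^3
which factors as x^3. The eigenvalues (with algebraic multiplicities) are λ = 0 with multiplicity 3.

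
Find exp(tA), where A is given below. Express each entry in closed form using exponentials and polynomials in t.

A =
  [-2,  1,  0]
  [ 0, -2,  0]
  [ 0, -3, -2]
e^{tA} =
  [exp(-2*t), t*exp(-2*t), 0]
  [0, exp(-2*t), 0]
  [0, -3*t*exp(-2*t), exp(-2*t)]

Strategy: write A = P · J · P⁻¹ where J is a Jordan canonical form, so e^{tA} = P · e^{tJ} · P⁻¹, and e^{tJ} can be computed block-by-block.

A has Jordan form
J =
  [-2,  1,  0]
  [ 0, -2,  0]
  [ 0,  0, -2]
(up to reordering of blocks).

Per-block formulas:
  For a 1×1 block at λ = -2: exp(t · [-2]) = [e^(-2t)].
  For a 2×2 Jordan block J_2(-2): exp(t · J_2(-2)) = e^(-2t)·(I + t·N), where N is the 2×2 nilpotent shift.

After assembling e^{tJ} and conjugating by P, we get:

e^{tA} =
  [exp(-2*t), t*exp(-2*t), 0]
  [0, exp(-2*t), 0]
  [0, -3*t*exp(-2*t), exp(-2*t)]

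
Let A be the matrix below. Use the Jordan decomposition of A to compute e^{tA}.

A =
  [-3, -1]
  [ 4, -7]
e^{tA} =
  [2*t*exp(-5*t) + exp(-5*t), -t*exp(-5*t)]
  [4*t*exp(-5*t), -2*t*exp(-5*t) + exp(-5*t)]

Strategy: write A = P · J · P⁻¹ where J is a Jordan canonical form, so e^{tA} = P · e^{tJ} · P⁻¹, and e^{tJ} can be computed block-by-block.

A has Jordan form
J =
  [-5,  1]
  [ 0, -5]
(up to reordering of blocks).

Per-block formulas:
  For a 2×2 Jordan block J_2(-5): exp(t · J_2(-5)) = e^(-5t)·(I + t·N), where N is the 2×2 nilpotent shift.

After assembling e^{tJ} and conjugating by P, we get:

e^{tA} =
  [2*t*exp(-5*t) + exp(-5*t), -t*exp(-5*t)]
  [4*t*exp(-5*t), -2*t*exp(-5*t) + exp(-5*t)]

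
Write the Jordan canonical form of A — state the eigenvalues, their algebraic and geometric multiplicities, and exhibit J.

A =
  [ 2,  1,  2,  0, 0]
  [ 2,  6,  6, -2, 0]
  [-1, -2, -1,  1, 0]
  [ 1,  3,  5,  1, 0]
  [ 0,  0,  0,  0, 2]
J_2(2) ⊕ J_2(2) ⊕ J_1(2)

The characteristic polynomial is
  det(x·I − A) = x^5 - 10*x^4 + 40*x^3 - 80*x^2 + 80*x - 32 = (x - 2)^5

Eigenvalues and multiplicities (the geometric multiplicity of λ is n − rank(A − λI), which equals the number of Jordan blocks for λ):
  λ = 2: algebraic multiplicity = 5, geometric multiplicity = 3

Determining the block sizes for each eigenvalue:
  λ = 2: with am = 5 and gm = 3, the partition is not yet determined (e.g. several partitions of 5 into 3 parts exist). Let N = A − (2)·I. Computing rank(N^1) = 2, rank(N^2) = 0; the number of blocks of size ≥ j is rank(N^{j−1}) − rank(N^j), giving [3, 2]. So we have 2 block(s) of size 2, 1 block(s) of size 1 → block sizes [2, 2, 1]

Assembling the blocks gives a Jordan form
J =
  [2, 1, 0, 0, 0]
  [0, 2, 0, 0, 0]
  [0, 0, 2, 1, 0]
  [0, 0, 0, 2, 0]
  [0, 0, 0, 0, 2]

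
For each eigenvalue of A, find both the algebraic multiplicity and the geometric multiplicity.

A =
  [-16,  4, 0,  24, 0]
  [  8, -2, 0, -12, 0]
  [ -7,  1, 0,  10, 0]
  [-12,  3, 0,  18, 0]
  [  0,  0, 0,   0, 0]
λ = 0: alg = 5, geom = 3

Step 1 — factor the characteristic polynomial to read off the algebraic multiplicities:
  χ_A(x) = x^5

Step 2 — compute geometric multiplicities via the rank-nullity identity g(λ) = n − rank(A − λI):
  rank(A − (0)·I) = 2, so dim ker(A − (0)·I) = n − 2 = 3

Summary:
  λ = 0: algebraic multiplicity = 5, geometric multiplicity = 3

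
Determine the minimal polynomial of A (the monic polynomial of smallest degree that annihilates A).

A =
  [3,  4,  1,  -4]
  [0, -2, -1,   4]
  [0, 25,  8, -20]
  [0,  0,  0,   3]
x^3 - 9*x^2 + 27*x - 27

The characteristic polynomial is χ_A(x) = (x - 3)^4, so the eigenvalues are known. The minimal polynomial is
  m_A(x) = Π_λ (x − λ)^{k_λ}
where k_λ is the size of the *largest* Jordan block for λ (equivalently, the smallest k with (A − λI)^k v = 0 for every generalised eigenvector v of λ).

  λ = 3: largest Jordan block has size 3, contributing (x − 3)^3

So m_A(x) = (x - 3)^3 = x^3 - 9*x^2 + 27*x - 27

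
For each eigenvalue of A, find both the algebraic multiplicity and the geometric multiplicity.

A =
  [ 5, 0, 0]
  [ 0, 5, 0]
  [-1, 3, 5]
λ = 5: alg = 3, geom = 2

Step 1 — factor the characteristic polynomial to read off the algebraic multiplicities:
  χ_A(x) = (x - 5)^3

Step 2 — compute geometric multiplicities via the rank-nullity identity g(λ) = n − rank(A − λI):
  rank(A − (5)·I) = 1, so dim ker(A − (5)·I) = n − 1 = 2

Summary:
  λ = 5: algebraic multiplicity = 3, geometric multiplicity = 2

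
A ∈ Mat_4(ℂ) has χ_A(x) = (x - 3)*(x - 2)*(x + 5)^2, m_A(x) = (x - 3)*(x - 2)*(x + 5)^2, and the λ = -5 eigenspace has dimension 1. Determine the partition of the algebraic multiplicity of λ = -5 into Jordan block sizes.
Block sizes for λ = -5: [2]

Step 1 — from the characteristic polynomial, algebraic multiplicity of λ = -5 is 2. From dim ker(A − (-5)·I) = 1, there are exactly 1 Jordan blocks for λ = -5.
Step 2 — from the minimal polynomial, the factor (x + 5)^2 tells us the largest block for λ = -5 has size 2.
Step 3 — with total size 2, 1 blocks, and largest block 2, the block sizes (in nonincreasing order) are [2].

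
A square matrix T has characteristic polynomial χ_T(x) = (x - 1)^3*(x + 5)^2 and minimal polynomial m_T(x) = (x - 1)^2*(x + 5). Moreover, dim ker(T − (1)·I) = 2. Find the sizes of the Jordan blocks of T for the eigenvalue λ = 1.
Block sizes for λ = 1: [2, 1]

Step 1 — from the characteristic polynomial, algebraic multiplicity of λ = 1 is 3. From dim ker(T − (1)·I) = 2, there are exactly 2 Jordan blocks for λ = 1.
Step 2 — from the minimal polynomial, the factor (x − 1)^2 tells us the largest block for λ = 1 has size 2.
Step 3 — with total size 3, 2 blocks, and largest block 2, the block sizes (in nonincreasing order) are [2, 1].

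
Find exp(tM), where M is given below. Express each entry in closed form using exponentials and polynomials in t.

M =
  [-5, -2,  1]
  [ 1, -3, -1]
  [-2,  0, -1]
e^{tM} =
  [-2*t*exp(-3*t) + exp(-3*t), 2*t^2*exp(-3*t) - 2*t*exp(-3*t), t^2*exp(-3*t) + t*exp(-3*t)]
  [t*exp(-3*t), -t^2*exp(-3*t) + exp(-3*t), -t^2*exp(-3*t)/2 - t*exp(-3*t)]
  [-2*t*exp(-3*t), 2*t^2*exp(-3*t), t^2*exp(-3*t) + 2*t*exp(-3*t) + exp(-3*t)]

Strategy: write M = P · J · P⁻¹ where J is a Jordan canonical form, so e^{tM} = P · e^{tJ} · P⁻¹, and e^{tJ} can be computed block-by-block.

M has Jordan form
J =
  [-3,  1,  0]
  [ 0, -3,  1]
  [ 0,  0, -3]
(up to reordering of blocks).

Per-block formulas:
  For a 3×3 Jordan block J_3(-3): exp(t · J_3(-3)) = e^(-3t)·(I + t·N + (t^2/2)·N^2), where N is the 3×3 nilpotent shift.

After assembling e^{tJ} and conjugating by P, we get:

e^{tM} =
  [-2*t*exp(-3*t) + exp(-3*t), 2*t^2*exp(-3*t) - 2*t*exp(-3*t), t^2*exp(-3*t) + t*exp(-3*t)]
  [t*exp(-3*t), -t^2*exp(-3*t) + exp(-3*t), -t^2*exp(-3*t)/2 - t*exp(-3*t)]
  [-2*t*exp(-3*t), 2*t^2*exp(-3*t), t^2*exp(-3*t) + 2*t*exp(-3*t) + exp(-3*t)]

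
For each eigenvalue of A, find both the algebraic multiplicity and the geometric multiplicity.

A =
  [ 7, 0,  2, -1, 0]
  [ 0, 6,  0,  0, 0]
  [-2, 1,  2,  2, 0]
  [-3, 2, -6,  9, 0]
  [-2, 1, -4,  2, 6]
λ = 6: alg = 5, geom = 3

Step 1 — factor the characteristic polynomial to read off the algebraic multiplicities:
  χ_A(x) = (x - 6)^5

Step 2 — compute geometric multiplicities via the rank-nullity identity g(λ) = n − rank(A − λI):
  rank(A − (6)·I) = 2, so dim ker(A − (6)·I) = n − 2 = 3

Summary:
  λ = 6: algebraic multiplicity = 5, geometric multiplicity = 3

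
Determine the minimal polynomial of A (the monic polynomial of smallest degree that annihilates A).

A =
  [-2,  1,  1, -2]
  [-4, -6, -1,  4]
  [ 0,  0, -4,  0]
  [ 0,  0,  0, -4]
x^3 + 12*x^2 + 48*x + 64

The characteristic polynomial is χ_A(x) = (x + 4)^4, so the eigenvalues are known. The minimal polynomial is
  m_A(x) = Π_λ (x − λ)^{k_λ}
where k_λ is the size of the *largest* Jordan block for λ (equivalently, the smallest k with (A − λI)^k v = 0 for every generalised eigenvector v of λ).

  λ = -4: largest Jordan block has size 3, contributing (x + 4)^3

So m_A(x) = (x + 4)^3 = x^3 + 12*x^2 + 48*x + 64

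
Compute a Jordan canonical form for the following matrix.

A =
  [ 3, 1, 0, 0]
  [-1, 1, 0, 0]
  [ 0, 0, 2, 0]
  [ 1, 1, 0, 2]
J_2(2) ⊕ J_1(2) ⊕ J_1(2)

The characteristic polynomial is
  det(x·I − A) = x^4 - 8*x^3 + 24*x^2 - 32*x + 16 = (x - 2)^4

Eigenvalues and multiplicities (the geometric multiplicity of λ is n − rank(A − λI), which equals the number of Jordan blocks for λ):
  λ = 2: algebraic multiplicity = 4, geometric multiplicity = 3

Determining the block sizes for each eigenvalue:
  λ = 2: 3 blocks summing to 4 forces exactly one block of size 2 and the rest size 1 → block sizes [2, 1, 1]

Assembling the blocks gives a Jordan form
J =
  [2, 1, 0, 0]
  [0, 2, 0, 0]
  [0, 0, 2, 0]
  [0, 0, 0, 2]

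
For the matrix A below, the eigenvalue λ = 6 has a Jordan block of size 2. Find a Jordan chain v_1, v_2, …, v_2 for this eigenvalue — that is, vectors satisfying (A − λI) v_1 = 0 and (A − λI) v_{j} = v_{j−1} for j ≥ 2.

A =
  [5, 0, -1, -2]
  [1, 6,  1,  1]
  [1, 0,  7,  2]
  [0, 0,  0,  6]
A Jordan chain for λ = 6 of length 2:
v_1 = (-1, 1, 1, 0)ᵀ
v_2 = (1, 0, 0, 0)ᵀ

Let N = A − (6)·I. We want v_2 with N^2 v_2 = 0 but N^1 v_2 ≠ 0; then v_{j-1} := N · v_j for j = 2, …, 2.

Pick v_2 = (1, 0, 0, 0)ᵀ.
Then v_1 = N · v_2 = (-1, 1, 1, 0)ᵀ.

Sanity check: (A − (6)·I) v_1 = (0, 0, 0, 0)ᵀ = 0. ✓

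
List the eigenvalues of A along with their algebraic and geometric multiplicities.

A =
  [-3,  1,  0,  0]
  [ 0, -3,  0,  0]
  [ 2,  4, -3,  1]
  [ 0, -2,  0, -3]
λ = -3: alg = 4, geom = 2

Step 1 — factor the characteristic polynomial to read off the algebraic multiplicities:
  χ_A(x) = (x + 3)^4

Step 2 — compute geometric multiplicities via the rank-nullity identity g(λ) = n − rank(A − λI):
  rank(A − (-3)·I) = 2, so dim ker(A − (-3)·I) = n − 2 = 2

Summary:
  λ = -3: algebraic multiplicity = 4, geometric multiplicity = 2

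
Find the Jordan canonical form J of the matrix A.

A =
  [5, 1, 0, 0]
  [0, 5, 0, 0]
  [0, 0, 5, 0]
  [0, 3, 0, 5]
J_2(5) ⊕ J_1(5) ⊕ J_1(5)

The characteristic polynomial is
  det(x·I − A) = x^4 - 20*x^3 + 150*x^2 - 500*x + 625 = (x - 5)^4

Eigenvalues and multiplicities (the geometric multiplicity of λ is n − rank(A − λI), which equals the number of Jordan blocks for λ):
  λ = 5: algebraic multiplicity = 4, geometric multiplicity = 3

Determining the block sizes for each eigenvalue:
  λ = 5: 3 blocks summing to 4 forces exactly one block of size 2 and the rest size 1 → block sizes [2, 1, 1]

Assembling the blocks gives a Jordan form
J =
  [5, 1, 0, 0]
  [0, 5, 0, 0]
  [0, 0, 5, 0]
  [0, 0, 0, 5]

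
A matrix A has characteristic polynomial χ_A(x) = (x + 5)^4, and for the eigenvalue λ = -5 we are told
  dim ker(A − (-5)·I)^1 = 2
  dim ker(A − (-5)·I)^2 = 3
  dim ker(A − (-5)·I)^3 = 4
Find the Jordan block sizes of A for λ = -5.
Block sizes for λ = -5: [3, 1]

From the dimensions of kernels of powers, the number of Jordan blocks of size at least j is d_j − d_{j−1} where d_j = dim ker(N^j) (with d_0 = 0). Computing the differences gives [2, 1, 1].
The number of blocks of size exactly k is (#blocks of size ≥ k) − (#blocks of size ≥ k + 1), so the partition is: 1 block(s) of size 1, 1 block(s) of size 3.
In nonincreasing order the block sizes are [3, 1].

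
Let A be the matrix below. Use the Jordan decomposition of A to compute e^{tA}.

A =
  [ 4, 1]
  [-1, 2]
e^{tA} =
  [t*exp(3*t) + exp(3*t), t*exp(3*t)]
  [-t*exp(3*t), -t*exp(3*t) + exp(3*t)]

Strategy: write A = P · J · P⁻¹ where J is a Jordan canonical form, so e^{tA} = P · e^{tJ} · P⁻¹, and e^{tJ} can be computed block-by-block.

A has Jordan form
J =
  [3, 1]
  [0, 3]
(up to reordering of blocks).

Per-block formulas:
  For a 2×2 Jordan block J_2(3): exp(t · J_2(3)) = e^(3t)·(I + t·N), where N is the 2×2 nilpotent shift.

After assembling e^{tJ} and conjugating by P, we get:

e^{tA} =
  [t*exp(3*t) + exp(3*t), t*exp(3*t)]
  [-t*exp(3*t), -t*exp(3*t) + exp(3*t)]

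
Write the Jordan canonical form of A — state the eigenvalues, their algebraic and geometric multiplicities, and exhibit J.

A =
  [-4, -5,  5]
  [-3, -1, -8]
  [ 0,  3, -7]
J_3(-4)

The characteristic polynomial is
  det(x·I − A) = x^3 + 12*x^2 + 48*x + 64 = (x + 4)^3

Eigenvalues and multiplicities (the geometric multiplicity of λ is n − rank(A − λI), which equals the number of Jordan blocks for λ):
  λ = -4: algebraic multiplicity = 3, geometric multiplicity = 1

Determining the block sizes for each eigenvalue:
  λ = -4: one block (gm = 1), so the single block has size am = 3 → block sizes [3]

Assembling the blocks gives a Jordan form
J =
  [-4,  1,  0]
  [ 0, -4,  1]
  [ 0,  0, -4]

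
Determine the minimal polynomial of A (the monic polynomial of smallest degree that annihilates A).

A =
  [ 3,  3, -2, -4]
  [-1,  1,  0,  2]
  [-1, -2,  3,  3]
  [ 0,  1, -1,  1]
x^2 - 4*x + 4

The characteristic polynomial is χ_A(x) = (x - 2)^4, so the eigenvalues are known. The minimal polynomial is
  m_A(x) = Π_λ (x − λ)^{k_λ}
where k_λ is the size of the *largest* Jordan block for λ (equivalently, the smallest k with (A − λI)^k v = 0 for every generalised eigenvector v of λ).

  λ = 2: largest Jordan block has size 2, contributing (x − 2)^2

So m_A(x) = (x - 2)^2 = x^2 - 4*x + 4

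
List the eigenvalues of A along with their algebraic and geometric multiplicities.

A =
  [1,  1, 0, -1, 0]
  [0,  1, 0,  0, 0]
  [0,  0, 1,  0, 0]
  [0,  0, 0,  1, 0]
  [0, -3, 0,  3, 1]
λ = 1: alg = 5, geom = 4

Step 1 — factor the characteristic polynomial to read off the algebraic multiplicities:
  χ_A(x) = (x - 1)^5

Step 2 — compute geometric multiplicities via the rank-nullity identity g(λ) = n − rank(A − λI):
  rank(A − (1)·I) = 1, so dim ker(A − (1)·I) = n − 1 = 4

Summary:
  λ = 1: algebraic multiplicity = 5, geometric multiplicity = 4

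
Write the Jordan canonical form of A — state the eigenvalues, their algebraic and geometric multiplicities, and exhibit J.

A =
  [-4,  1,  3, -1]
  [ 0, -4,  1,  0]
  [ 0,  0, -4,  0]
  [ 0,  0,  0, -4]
J_3(-4) ⊕ J_1(-4)

The characteristic polynomial is
  det(x·I − A) = x^4 + 16*x^3 + 96*x^2 + 256*x + 256 = (x + 4)^4

Eigenvalues and multiplicities (the geometric multiplicity of λ is n − rank(A − λI), which equals the number of Jordan blocks for λ):
  λ = -4: algebraic multiplicity = 4, geometric multiplicity = 2

Determining the block sizes for each eigenvalue:
  λ = -4: with am = 4 and gm = 2, the partition is not yet determined (e.g. several partitions of 4 into 2 parts exist). Let N = A − (-4)·I. Computing rank(N^1) = 2, rank(N^2) = 1, rank(N^3) = 0; the number of blocks of size ≥ j is rank(N^{j−1}) − rank(N^j), giving [2, 1, 1]. So we have 1 block(s) of size 3, 1 block(s) of size 1 → block sizes [3, 1]

Assembling the blocks gives a Jordan form
J =
  [-4,  1,  0,  0]
  [ 0, -4,  1,  0]
  [ 0,  0, -4,  0]
  [ 0,  0,  0, -4]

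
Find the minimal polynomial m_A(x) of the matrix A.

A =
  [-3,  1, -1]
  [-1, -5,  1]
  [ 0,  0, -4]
x^2 + 8*x + 16

The characteristic polynomial is χ_A(x) = (x + 4)^3, so the eigenvalues are known. The minimal polynomial is
  m_A(x) = Π_λ (x − λ)^{k_λ}
where k_λ is the size of the *largest* Jordan block for λ (equivalently, the smallest k with (A − λI)^k v = 0 for every generalised eigenvector v of λ).

  λ = -4: largest Jordan block has size 2, contributing (x + 4)^2

So m_A(x) = (x + 4)^2 = x^2 + 8*x + 16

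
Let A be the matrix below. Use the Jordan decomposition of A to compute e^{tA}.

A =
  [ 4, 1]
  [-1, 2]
e^{tA} =
  [t*exp(3*t) + exp(3*t), t*exp(3*t)]
  [-t*exp(3*t), -t*exp(3*t) + exp(3*t)]

Strategy: write A = P · J · P⁻¹ where J is a Jordan canonical form, so e^{tA} = P · e^{tJ} · P⁻¹, and e^{tJ} can be computed block-by-block.

A has Jordan form
J =
  [3, 1]
  [0, 3]
(up to reordering of blocks).

Per-block formulas:
  For a 2×2 Jordan block J_2(3): exp(t · J_2(3)) = e^(3t)·(I + t·N), where N is the 2×2 nilpotent shift.

After assembling e^{tJ} and conjugating by P, we get:

e^{tA} =
  [t*exp(3*t) + exp(3*t), t*exp(3*t)]
  [-t*exp(3*t), -t*exp(3*t) + exp(3*t)]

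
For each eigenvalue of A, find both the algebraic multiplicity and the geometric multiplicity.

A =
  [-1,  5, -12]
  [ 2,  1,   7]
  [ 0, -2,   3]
λ = 1: alg = 3, geom = 1

Step 1 — factor the characteristic polynomial to read off the algebraic multiplicities:
  χ_A(x) = (x - 1)^3

Step 2 — compute geometric multiplicities via the rank-nullity identity g(λ) = n − rank(A − λI):
  rank(A − (1)·I) = 2, so dim ker(A − (1)·I) = n − 2 = 1

Summary:
  λ = 1: algebraic multiplicity = 3, geometric multiplicity = 1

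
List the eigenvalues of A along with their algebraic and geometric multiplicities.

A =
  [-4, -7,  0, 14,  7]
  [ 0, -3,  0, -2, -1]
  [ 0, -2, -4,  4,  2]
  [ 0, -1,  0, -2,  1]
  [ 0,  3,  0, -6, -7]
λ = -4: alg = 5, geom = 4

Step 1 — factor the characteristic polynomial to read off the algebraic multiplicities:
  χ_A(x) = (x + 4)^5

Step 2 — compute geometric multiplicities via the rank-nullity identity g(λ) = n − rank(A − λI):
  rank(A − (-4)·I) = 1, so dim ker(A − (-4)·I) = n − 1 = 4

Summary:
  λ = -4: algebraic multiplicity = 5, geometric multiplicity = 4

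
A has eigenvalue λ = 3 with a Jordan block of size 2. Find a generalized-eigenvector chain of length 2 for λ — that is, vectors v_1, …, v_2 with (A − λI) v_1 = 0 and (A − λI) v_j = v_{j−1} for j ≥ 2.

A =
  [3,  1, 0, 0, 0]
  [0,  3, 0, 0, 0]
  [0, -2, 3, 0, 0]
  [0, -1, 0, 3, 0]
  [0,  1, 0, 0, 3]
A Jordan chain for λ = 3 of length 2:
v_1 = (1, 0, -2, -1, 1)ᵀ
v_2 = (0, 1, 0, 0, 0)ᵀ

Let N = A − (3)·I. We want v_2 with N^2 v_2 = 0 but N^1 v_2 ≠ 0; then v_{j-1} := N · v_j for j = 2, …, 2.

Pick v_2 = (0, 1, 0, 0, 0)ᵀ.
Then v_1 = N · v_2 = (1, 0, -2, -1, 1)ᵀ.

Sanity check: (A − (3)·I) v_1 = (0, 0, 0, 0, 0)ᵀ = 0. ✓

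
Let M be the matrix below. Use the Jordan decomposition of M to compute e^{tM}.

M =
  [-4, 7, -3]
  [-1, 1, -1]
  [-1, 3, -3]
e^{tM} =
  [-2*t*exp(-2*t) + exp(-2*t), -t^2*exp(-2*t) + 7*t*exp(-2*t), t^2*exp(-2*t) - 3*t*exp(-2*t)]
  [-t*exp(-2*t), -t^2*exp(-2*t)/2 + 3*t*exp(-2*t) + exp(-2*t), t^2*exp(-2*t)/2 - t*exp(-2*t)]
  [-t*exp(-2*t), -t^2*exp(-2*t)/2 + 3*t*exp(-2*t), t^2*exp(-2*t)/2 - t*exp(-2*t) + exp(-2*t)]

Strategy: write M = P · J · P⁻¹ where J is a Jordan canonical form, so e^{tM} = P · e^{tJ} · P⁻¹, and e^{tJ} can be computed block-by-block.

M has Jordan form
J =
  [-2,  1,  0]
  [ 0, -2,  1]
  [ 0,  0, -2]
(up to reordering of blocks).

Per-block formulas:
  For a 3×3 Jordan block J_3(-2): exp(t · J_3(-2)) = e^(-2t)·(I + t·N + (t^2/2)·N^2), where N is the 3×3 nilpotent shift.

After assembling e^{tJ} and conjugating by P, we get:

e^{tM} =
  [-2*t*exp(-2*t) + exp(-2*t), -t^2*exp(-2*t) + 7*t*exp(-2*t), t^2*exp(-2*t) - 3*t*exp(-2*t)]
  [-t*exp(-2*t), -t^2*exp(-2*t)/2 + 3*t*exp(-2*t) + exp(-2*t), t^2*exp(-2*t)/2 - t*exp(-2*t)]
  [-t*exp(-2*t), -t^2*exp(-2*t)/2 + 3*t*exp(-2*t), t^2*exp(-2*t)/2 - t*exp(-2*t) + exp(-2*t)]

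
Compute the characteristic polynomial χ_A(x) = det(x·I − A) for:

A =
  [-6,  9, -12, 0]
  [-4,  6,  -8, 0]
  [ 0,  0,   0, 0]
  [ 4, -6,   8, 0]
x^4

Expanding det(x·I − A) (e.g. by cofactor expansion or by noting that A is similar to its Jordan form J, which has the same characteristic polynomial as A) gives
  χ_A(x) = x^4
which factors as x^4. The eigenvalues (with algebraic multiplicities) are λ = 0 with multiplicity 4.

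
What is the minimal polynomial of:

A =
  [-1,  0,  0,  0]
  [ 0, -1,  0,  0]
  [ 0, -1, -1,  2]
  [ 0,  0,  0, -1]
x^2 + 2*x + 1

The characteristic polynomial is χ_A(x) = (x + 1)^4, so the eigenvalues are known. The minimal polynomial is
  m_A(x) = Π_λ (x − λ)^{k_λ}
where k_λ is the size of the *largest* Jordan block for λ (equivalently, the smallest k with (A − λI)^k v = 0 for every generalised eigenvector v of λ).

  λ = -1: largest Jordan block has size 2, contributing (x + 1)^2

So m_A(x) = (x + 1)^2 = x^2 + 2*x + 1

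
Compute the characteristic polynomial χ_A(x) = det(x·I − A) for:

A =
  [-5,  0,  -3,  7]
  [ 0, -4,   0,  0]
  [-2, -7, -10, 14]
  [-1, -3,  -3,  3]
x^4 + 16*x^3 + 96*x^2 + 256*x + 256

Expanding det(x·I − A) (e.g. by cofactor expansion or by noting that A is similar to its Jordan form J, which has the same characteristic polynomial as A) gives
  χ_A(x) = x^4 + 16*x^3 + 96*x^2 + 256*x + 256
which factors as (x + 4)^4. The eigenvalues (with algebraic multiplicities) are λ = -4 with multiplicity 4.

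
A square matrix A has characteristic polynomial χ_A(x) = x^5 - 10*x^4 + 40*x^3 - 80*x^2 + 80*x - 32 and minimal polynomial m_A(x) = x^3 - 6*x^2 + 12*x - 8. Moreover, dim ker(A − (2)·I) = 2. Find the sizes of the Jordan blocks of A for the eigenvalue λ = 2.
Block sizes for λ = 2: [3, 2]

Step 1 — from the characteristic polynomial, algebraic multiplicity of λ = 2 is 5. From dim ker(A − (2)·I) = 2, there are exactly 2 Jordan blocks for λ = 2.
Step 2 — from the minimal polynomial, the factor (x − 2)^3 tells us the largest block for λ = 2 has size 3.
Step 3 — with total size 5, 2 blocks, and largest block 3, the block sizes (in nonincreasing order) are [3, 2].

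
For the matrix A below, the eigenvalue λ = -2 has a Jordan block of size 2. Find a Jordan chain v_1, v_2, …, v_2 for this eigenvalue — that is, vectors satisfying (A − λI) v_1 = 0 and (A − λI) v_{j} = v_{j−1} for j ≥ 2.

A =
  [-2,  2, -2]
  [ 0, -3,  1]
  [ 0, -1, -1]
A Jordan chain for λ = -2 of length 2:
v_1 = (2, -1, -1)ᵀ
v_2 = (0, 1, 0)ᵀ

Let N = A − (-2)·I. We want v_2 with N^2 v_2 = 0 but N^1 v_2 ≠ 0; then v_{j-1} := N · v_j for j = 2, …, 2.

Pick v_2 = (0, 1, 0)ᵀ.
Then v_1 = N · v_2 = (2, -1, -1)ᵀ.

Sanity check: (A − (-2)·I) v_1 = (0, 0, 0)ᵀ = 0. ✓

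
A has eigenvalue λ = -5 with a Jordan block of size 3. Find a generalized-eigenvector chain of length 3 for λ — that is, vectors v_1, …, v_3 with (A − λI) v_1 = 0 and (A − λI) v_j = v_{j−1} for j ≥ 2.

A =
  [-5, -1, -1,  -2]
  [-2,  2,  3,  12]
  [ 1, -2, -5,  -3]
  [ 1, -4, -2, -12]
A Jordan chain for λ = -5 of length 3:
v_1 = (-1, 1, 1, -1)ᵀ
v_2 = (0, -2, 1, 1)ᵀ
v_3 = (1, 0, 0, 0)ᵀ

Let N = A − (-5)·I. We want v_3 with N^3 v_3 = 0 but N^2 v_3 ≠ 0; then v_{j-1} := N · v_j for j = 3, …, 2.

Pick v_3 = (1, 0, 0, 0)ᵀ.
Then v_2 = N · v_3 = (0, -2, 1, 1)ᵀ.
Then v_1 = N · v_2 = (-1, 1, 1, -1)ᵀ.

Sanity check: (A − (-5)·I) v_1 = (0, 0, 0, 0)ᵀ = 0. ✓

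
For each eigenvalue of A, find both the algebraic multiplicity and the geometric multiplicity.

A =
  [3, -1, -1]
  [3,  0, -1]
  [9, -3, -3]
λ = 0: alg = 3, geom = 1

Step 1 — factor the characteristic polynomial to read off the algebraic multiplicities:
  χ_A(x) = x^3

Step 2 — compute geometric multiplicities via the rank-nullity identity g(λ) = n − rank(A − λI):
  rank(A − (0)·I) = 2, so dim ker(A − (0)·I) = n − 2 = 1

Summary:
  λ = 0: algebraic multiplicity = 3, geometric multiplicity = 1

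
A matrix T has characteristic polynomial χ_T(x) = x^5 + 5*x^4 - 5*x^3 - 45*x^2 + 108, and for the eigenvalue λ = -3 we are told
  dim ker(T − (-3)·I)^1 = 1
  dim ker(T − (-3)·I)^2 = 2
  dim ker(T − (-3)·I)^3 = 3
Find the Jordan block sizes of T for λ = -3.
Block sizes for λ = -3: [3]

From the dimensions of kernels of powers, the number of Jordan blocks of size at least j is d_j − d_{j−1} where d_j = dim ker(N^j) (with d_0 = 0). Computing the differences gives [1, 1, 1].
The number of blocks of size exactly k is (#blocks of size ≥ k) − (#blocks of size ≥ k + 1), so the partition is: 1 block(s) of size 3.
In nonincreasing order the block sizes are [3].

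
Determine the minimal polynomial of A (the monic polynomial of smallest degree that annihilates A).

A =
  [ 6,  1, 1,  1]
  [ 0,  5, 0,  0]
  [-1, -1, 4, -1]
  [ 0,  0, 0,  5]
x^2 - 10*x + 25

The characteristic polynomial is χ_A(x) = (x - 5)^4, so the eigenvalues are known. The minimal polynomial is
  m_A(x) = Π_λ (x − λ)^{k_λ}
where k_λ is the size of the *largest* Jordan block for λ (equivalently, the smallest k with (A − λI)^k v = 0 for every generalised eigenvector v of λ).

  λ = 5: largest Jordan block has size 2, contributing (x − 5)^2

So m_A(x) = (x - 5)^2 = x^2 - 10*x + 25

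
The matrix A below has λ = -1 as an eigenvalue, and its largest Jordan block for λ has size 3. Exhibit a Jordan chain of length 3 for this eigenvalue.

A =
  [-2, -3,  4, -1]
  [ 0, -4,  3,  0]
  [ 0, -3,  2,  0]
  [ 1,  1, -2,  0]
A Jordan chain for λ = -1 of length 3:
v_1 = (-1, 0, 0, 1)ᵀ
v_2 = (-3, -3, -3, 1)ᵀ
v_3 = (0, 1, 0, 0)ᵀ

Let N = A − (-1)·I. We want v_3 with N^3 v_3 = 0 but N^2 v_3 ≠ 0; then v_{j-1} := N · v_j for j = 3, …, 2.

Pick v_3 = (0, 1, 0, 0)ᵀ.
Then v_2 = N · v_3 = (-3, -3, -3, 1)ᵀ.
Then v_1 = N · v_2 = (-1, 0, 0, 1)ᵀ.

Sanity check: (A − (-1)·I) v_1 = (0, 0, 0, 0)ᵀ = 0. ✓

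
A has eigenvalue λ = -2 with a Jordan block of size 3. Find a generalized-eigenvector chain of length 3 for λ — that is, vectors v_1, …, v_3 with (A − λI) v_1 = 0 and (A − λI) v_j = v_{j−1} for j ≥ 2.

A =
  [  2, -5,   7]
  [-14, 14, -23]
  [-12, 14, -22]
A Jordan chain for λ = -2 of length 3:
v_1 = (2, -4, -4)ᵀ
v_2 = (4, -14, -12)ᵀ
v_3 = (1, 0, 0)ᵀ

Let N = A − (-2)·I. We want v_3 with N^3 v_3 = 0 but N^2 v_3 ≠ 0; then v_{j-1} := N · v_j for j = 3, …, 2.

Pick v_3 = (1, 0, 0)ᵀ.
Then v_2 = N · v_3 = (4, -14, -12)ᵀ.
Then v_1 = N · v_2 = (2, -4, -4)ᵀ.

Sanity check: (A − (-2)·I) v_1 = (0, 0, 0)ᵀ = 0. ✓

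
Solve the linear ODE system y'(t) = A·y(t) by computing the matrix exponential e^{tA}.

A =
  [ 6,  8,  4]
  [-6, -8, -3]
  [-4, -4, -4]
e^{tA} =
  [8*t*exp(-2*t) + exp(-2*t), 8*t*exp(-2*t), 4*t*exp(-2*t)]
  [-6*t*exp(-2*t), -6*t*exp(-2*t) + exp(-2*t), -3*t*exp(-2*t)]
  [-4*t*exp(-2*t), -4*t*exp(-2*t), -2*t*exp(-2*t) + exp(-2*t)]

Strategy: write A = P · J · P⁻¹ where J is a Jordan canonical form, so e^{tA} = P · e^{tJ} · P⁻¹, and e^{tJ} can be computed block-by-block.

A has Jordan form
J =
  [-2,  1,  0]
  [ 0, -2,  0]
  [ 0,  0, -2]
(up to reordering of blocks).

Per-block formulas:
  For a 2×2 Jordan block J_2(-2): exp(t · J_2(-2)) = e^(-2t)·(I + t·N), where N is the 2×2 nilpotent shift.
  For a 1×1 block at λ = -2: exp(t · [-2]) = [e^(-2t)].

After assembling e^{tJ} and conjugating by P, we get:

e^{tA} =
  [8*t*exp(-2*t) + exp(-2*t), 8*t*exp(-2*t), 4*t*exp(-2*t)]
  [-6*t*exp(-2*t), -6*t*exp(-2*t) + exp(-2*t), -3*t*exp(-2*t)]
  [-4*t*exp(-2*t), -4*t*exp(-2*t), -2*t*exp(-2*t) + exp(-2*t)]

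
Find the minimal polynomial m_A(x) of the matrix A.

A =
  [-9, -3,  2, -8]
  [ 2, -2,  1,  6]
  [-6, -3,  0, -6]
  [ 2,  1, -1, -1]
x^3 + 9*x^2 + 27*x + 27

The characteristic polynomial is χ_A(x) = (x + 3)^4, so the eigenvalues are known. The minimal polynomial is
  m_A(x) = Π_λ (x − λ)^{k_λ}
where k_λ is the size of the *largest* Jordan block for λ (equivalently, the smallest k with (A − λI)^k v = 0 for every generalised eigenvector v of λ).

  λ = -3: largest Jordan block has size 3, contributing (x + 3)^3

So m_A(x) = (x + 3)^3 = x^3 + 9*x^2 + 27*x + 27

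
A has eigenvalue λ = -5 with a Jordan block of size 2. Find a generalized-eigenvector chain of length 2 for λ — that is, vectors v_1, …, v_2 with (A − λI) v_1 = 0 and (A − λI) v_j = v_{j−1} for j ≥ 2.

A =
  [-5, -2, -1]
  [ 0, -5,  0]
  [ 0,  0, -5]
A Jordan chain for λ = -5 of length 2:
v_1 = (-2, 0, 0)ᵀ
v_2 = (0, 1, 0)ᵀ

Let N = A − (-5)·I. We want v_2 with N^2 v_2 = 0 but N^1 v_2 ≠ 0; then v_{j-1} := N · v_j for j = 2, …, 2.

Pick v_2 = (0, 1, 0)ᵀ.
Then v_1 = N · v_2 = (-2, 0, 0)ᵀ.

Sanity check: (A − (-5)·I) v_1 = (0, 0, 0)ᵀ = 0. ✓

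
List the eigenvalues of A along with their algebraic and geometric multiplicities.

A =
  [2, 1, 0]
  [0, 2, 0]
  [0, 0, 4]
λ = 2: alg = 2, geom = 1; λ = 4: alg = 1, geom = 1

Step 1 — factor the characteristic polynomial to read off the algebraic multiplicities:
  χ_A(x) = (x - 4)*(x - 2)^2

Step 2 — compute geometric multiplicities via the rank-nullity identity g(λ) = n − rank(A − λI):
  rank(A − (2)·I) = 2, so dim ker(A − (2)·I) = n − 2 = 1
  rank(A − (4)·I) = 2, so dim ker(A − (4)·I) = n − 2 = 1

Summary:
  λ = 2: algebraic multiplicity = 2, geometric multiplicity = 1
  λ = 4: algebraic multiplicity = 1, geometric multiplicity = 1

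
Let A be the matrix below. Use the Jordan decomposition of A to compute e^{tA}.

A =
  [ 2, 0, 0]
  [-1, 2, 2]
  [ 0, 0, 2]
e^{tA} =
  [exp(2*t), 0, 0]
  [-t*exp(2*t), exp(2*t), 2*t*exp(2*t)]
  [0, 0, exp(2*t)]

Strategy: write A = P · J · P⁻¹ where J is a Jordan canonical form, so e^{tA} = P · e^{tJ} · P⁻¹, and e^{tJ} can be computed block-by-block.

A has Jordan form
J =
  [2, 1, 0]
  [0, 2, 0]
  [0, 0, 2]
(up to reordering of blocks).

Per-block formulas:
  For a 1×1 block at λ = 2: exp(t · [2]) = [e^(2t)].
  For a 2×2 Jordan block J_2(2): exp(t · J_2(2)) = e^(2t)·(I + t·N), where N is the 2×2 nilpotent shift.

After assembling e^{tJ} and conjugating by P, we get:

e^{tA} =
  [exp(2*t), 0, 0]
  [-t*exp(2*t), exp(2*t), 2*t*exp(2*t)]
  [0, 0, exp(2*t)]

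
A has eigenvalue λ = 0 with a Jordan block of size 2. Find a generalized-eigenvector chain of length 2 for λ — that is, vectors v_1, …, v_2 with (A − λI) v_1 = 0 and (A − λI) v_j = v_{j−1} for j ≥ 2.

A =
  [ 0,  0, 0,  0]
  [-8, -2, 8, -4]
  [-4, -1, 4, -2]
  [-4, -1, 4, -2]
A Jordan chain for λ = 0 of length 2:
v_1 = (0, -8, -4, -4)ᵀ
v_2 = (1, 0, 0, 0)ᵀ

Let N = A − (0)·I. We want v_2 with N^2 v_2 = 0 but N^1 v_2 ≠ 0; then v_{j-1} := N · v_j for j = 2, …, 2.

Pick v_2 = (1, 0, 0, 0)ᵀ.
Then v_1 = N · v_2 = (0, -8, -4, -4)ᵀ.

Sanity check: (A − (0)·I) v_1 = (0, 0, 0, 0)ᵀ = 0. ✓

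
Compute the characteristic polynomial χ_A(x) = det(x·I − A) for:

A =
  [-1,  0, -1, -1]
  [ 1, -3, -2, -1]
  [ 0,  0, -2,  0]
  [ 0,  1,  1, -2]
x^4 + 8*x^3 + 24*x^2 + 32*x + 16

Expanding det(x·I − A) (e.g. by cofactor expansion or by noting that A is similar to its Jordan form J, which has the same characteristic polynomial as A) gives
  χ_A(x) = x^4 + 8*x^3 + 24*x^2 + 32*x + 16
which factors as (x + 2)^4. The eigenvalues (with algebraic multiplicities) are λ = -2 with multiplicity 4.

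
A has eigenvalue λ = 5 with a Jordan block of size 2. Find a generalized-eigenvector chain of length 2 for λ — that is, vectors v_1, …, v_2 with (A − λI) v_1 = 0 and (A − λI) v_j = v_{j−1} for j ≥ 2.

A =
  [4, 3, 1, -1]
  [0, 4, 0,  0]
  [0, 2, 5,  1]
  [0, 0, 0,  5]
A Jordan chain for λ = 5 of length 2:
v_1 = (-1, 0, -1, 0)ᵀ
v_2 = (2, 0, 0, -1)ᵀ

Let N = A − (5)·I. We want v_2 with N^2 v_2 = 0 but N^1 v_2 ≠ 0; then v_{j-1} := N · v_j for j = 2, …, 2.

Pick v_2 = (2, 0, 0, -1)ᵀ.
Then v_1 = N · v_2 = (-1, 0, -1, 0)ᵀ.

Sanity check: (A − (5)·I) v_1 = (0, 0, 0, 0)ᵀ = 0. ✓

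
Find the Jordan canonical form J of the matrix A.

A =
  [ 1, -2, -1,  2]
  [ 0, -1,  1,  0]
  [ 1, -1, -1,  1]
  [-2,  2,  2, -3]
J_3(-1) ⊕ J_1(-1)

The characteristic polynomial is
  det(x·I − A) = x^4 + 4*x^3 + 6*x^2 + 4*x + 1 = (x + 1)^4

Eigenvalues and multiplicities (the geometric multiplicity of λ is n − rank(A − λI), which equals the number of Jordan blocks for λ):
  λ = -1: algebraic multiplicity = 4, geometric multiplicity = 2

Determining the block sizes for each eigenvalue:
  λ = -1: with am = 4 and gm = 2, the partition is not yet determined (e.g. several partitions of 4 into 2 parts exist). Let N = A − (-1)·I. Computing rank(N^1) = 2, rank(N^2) = 1, rank(N^3) = 0; the number of blocks of size ≥ j is rank(N^{j−1}) − rank(N^j), giving [2, 1, 1]. So we have 1 block(s) of size 3, 1 block(s) of size 1 → block sizes [3, 1]

Assembling the blocks gives a Jordan form
J =
  [-1,  1,  0,  0]
  [ 0, -1,  1,  0]
  [ 0,  0, -1,  0]
  [ 0,  0,  0, -1]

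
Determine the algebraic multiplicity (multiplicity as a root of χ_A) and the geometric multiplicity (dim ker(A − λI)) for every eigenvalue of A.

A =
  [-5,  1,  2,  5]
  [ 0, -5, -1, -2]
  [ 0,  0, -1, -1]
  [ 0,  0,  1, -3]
λ = -5: alg = 2, geom = 1; λ = -2: alg = 2, geom = 1

Step 1 — factor the characteristic polynomial to read off the algebraic multiplicities:
  χ_A(x) = (x + 2)^2*(x + 5)^2

Step 2 — compute geometric multiplicities via the rank-nullity identity g(λ) = n − rank(A − λI):
  rank(A − (-5)·I) = 3, so dim ker(A − (-5)·I) = n − 3 = 1
  rank(A − (-2)·I) = 3, so dim ker(A − (-2)·I) = n − 3 = 1

Summary:
  λ = -5: algebraic multiplicity = 2, geometric multiplicity = 1
  λ = -2: algebraic multiplicity = 2, geometric multiplicity = 1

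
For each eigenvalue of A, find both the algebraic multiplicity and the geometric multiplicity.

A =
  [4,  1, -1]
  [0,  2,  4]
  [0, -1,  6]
λ = 4: alg = 3, geom = 1

Step 1 — factor the characteristic polynomial to read off the algebraic multiplicities:
  χ_A(x) = (x - 4)^3

Step 2 — compute geometric multiplicities via the rank-nullity identity g(λ) = n − rank(A − λI):
  rank(A − (4)·I) = 2, so dim ker(A − (4)·I) = n − 2 = 1

Summary:
  λ = 4: algebraic multiplicity = 3, geometric multiplicity = 1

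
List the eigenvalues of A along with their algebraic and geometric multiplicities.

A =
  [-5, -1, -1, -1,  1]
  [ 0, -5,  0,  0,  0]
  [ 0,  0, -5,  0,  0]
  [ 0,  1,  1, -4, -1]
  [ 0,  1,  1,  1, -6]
λ = -5: alg = 5, geom = 4

Step 1 — factor the characteristic polynomial to read off the algebraic multiplicities:
  χ_A(x) = (x + 5)^5

Step 2 — compute geometric multiplicities via the rank-nullity identity g(λ) = n − rank(A − λI):
  rank(A − (-5)·I) = 1, so dim ker(A − (-5)·I) = n − 1 = 4

Summary:
  λ = -5: algebraic multiplicity = 5, geometric multiplicity = 4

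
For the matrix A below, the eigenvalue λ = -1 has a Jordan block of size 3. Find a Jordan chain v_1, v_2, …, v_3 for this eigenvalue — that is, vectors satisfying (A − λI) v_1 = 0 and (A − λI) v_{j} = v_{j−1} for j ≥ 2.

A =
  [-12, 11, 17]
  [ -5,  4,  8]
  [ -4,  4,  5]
A Jordan chain for λ = -1 of length 3:
v_1 = (-2, -2, 0)ᵀ
v_2 = (-11, -5, -4)ᵀ
v_3 = (1, 0, 0)ᵀ

Let N = A − (-1)·I. We want v_3 with N^3 v_3 = 0 but N^2 v_3 ≠ 0; then v_{j-1} := N · v_j for j = 3, …, 2.

Pick v_3 = (1, 0, 0)ᵀ.
Then v_2 = N · v_3 = (-11, -5, -4)ᵀ.
Then v_1 = N · v_2 = (-2, -2, 0)ᵀ.

Sanity check: (A − (-1)·I) v_1 = (0, 0, 0)ᵀ = 0. ✓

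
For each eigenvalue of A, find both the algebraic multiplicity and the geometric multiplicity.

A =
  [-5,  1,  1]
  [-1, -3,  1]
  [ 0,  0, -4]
λ = -4: alg = 3, geom = 2

Step 1 — factor the characteristic polynomial to read off the algebraic multiplicities:
  χ_A(x) = (x + 4)^3

Step 2 — compute geometric multiplicities via the rank-nullity identity g(λ) = n − rank(A − λI):
  rank(A − (-4)·I) = 1, so dim ker(A − (-4)·I) = n − 1 = 2

Summary:
  λ = -4: algebraic multiplicity = 3, geometric multiplicity = 2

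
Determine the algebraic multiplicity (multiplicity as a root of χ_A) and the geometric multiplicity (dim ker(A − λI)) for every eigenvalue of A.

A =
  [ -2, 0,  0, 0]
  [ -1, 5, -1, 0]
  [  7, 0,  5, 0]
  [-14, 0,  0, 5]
λ = -2: alg = 1, geom = 1; λ = 5: alg = 3, geom = 2

Step 1 — factor the characteristic polynomial to read off the algebraic multiplicities:
  χ_A(x) = (x - 5)^3*(x + 2)

Step 2 — compute geometric multiplicities via the rank-nullity identity g(λ) = n − rank(A − λI):
  rank(A − (-2)·I) = 3, so dim ker(A − (-2)·I) = n − 3 = 1
  rank(A − (5)·I) = 2, so dim ker(A − (5)·I) = n − 2 = 2

Summary:
  λ = -2: algebraic multiplicity = 1, geometric multiplicity = 1
  λ = 5: algebraic multiplicity = 3, geometric multiplicity = 2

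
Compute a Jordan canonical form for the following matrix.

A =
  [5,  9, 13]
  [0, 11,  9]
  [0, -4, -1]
J_3(5)

The characteristic polynomial is
  det(x·I − A) = x^3 - 15*x^2 + 75*x - 125 = (x - 5)^3

Eigenvalues and multiplicities (the geometric multiplicity of λ is n − rank(A − λI), which equals the number of Jordan blocks for λ):
  λ = 5: algebraic multiplicity = 3, geometric multiplicity = 1

Determining the block sizes for each eigenvalue:
  λ = 5: one block (gm = 1), so the single block has size am = 3 → block sizes [3]

Assembling the blocks gives a Jordan form
J =
  [5, 1, 0]
  [0, 5, 1]
  [0, 0, 5]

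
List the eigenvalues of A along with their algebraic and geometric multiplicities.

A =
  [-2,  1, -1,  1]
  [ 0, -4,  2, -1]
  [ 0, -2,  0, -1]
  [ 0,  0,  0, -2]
λ = -2: alg = 4, geom = 2

Step 1 — factor the characteristic polynomial to read off the algebraic multiplicities:
  χ_A(x) = (x + 2)^4

Step 2 — compute geometric multiplicities via the rank-nullity identity g(λ) = n − rank(A − λI):
  rank(A − (-2)·I) = 2, so dim ker(A − (-2)·I) = n − 2 = 2

Summary:
  λ = -2: algebraic multiplicity = 4, geometric multiplicity = 2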